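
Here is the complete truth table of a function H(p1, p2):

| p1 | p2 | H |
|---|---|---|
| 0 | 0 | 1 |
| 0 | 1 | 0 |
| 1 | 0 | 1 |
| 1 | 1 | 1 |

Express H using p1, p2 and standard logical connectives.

H(p1, p2) = p2 → p1

This is p2 → p1 (false only at 0,1).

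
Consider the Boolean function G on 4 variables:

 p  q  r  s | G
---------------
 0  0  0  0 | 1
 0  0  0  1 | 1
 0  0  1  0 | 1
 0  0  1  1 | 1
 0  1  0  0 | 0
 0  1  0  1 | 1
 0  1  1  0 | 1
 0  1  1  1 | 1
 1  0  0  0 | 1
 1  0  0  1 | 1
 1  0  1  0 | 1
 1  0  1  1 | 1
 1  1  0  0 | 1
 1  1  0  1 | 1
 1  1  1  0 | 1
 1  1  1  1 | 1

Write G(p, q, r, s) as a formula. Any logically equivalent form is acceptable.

Only row (0,1,0,0) gives 0. So G is 1 everywhere except there — the complement of the minterm ¬p·q·¬r·¬s.

G(p, q, r, s) = ~(((~p & q) & ~r) & ~s)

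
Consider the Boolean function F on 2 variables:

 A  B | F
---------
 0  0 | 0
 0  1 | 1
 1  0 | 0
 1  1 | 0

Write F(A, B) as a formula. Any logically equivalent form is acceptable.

F is 1 on exactly one input, (0,1), whose minterm is ¬A·B. So F is just that conjunction.

F(A, B) = ¬A ∧ B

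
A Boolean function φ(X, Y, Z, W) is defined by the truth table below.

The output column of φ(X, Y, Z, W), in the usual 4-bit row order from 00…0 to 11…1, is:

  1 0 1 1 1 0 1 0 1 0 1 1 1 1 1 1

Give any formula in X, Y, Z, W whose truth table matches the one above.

The 0-rows are (0,0,0,1), (0,1,0,1), (0,1,1,1), (1,0,0,1). Take each as a conjunction (¬X·¬Y·¬Z·W, ¬X·Y·¬Z·W, ¬X·Y·Z·W, X·¬Y·¬Z·W), form their disjunction, and complement — that gives a formula that is 1 everywhere φ is.

φ(X, Y, Z, W) = ((((((X' · Y') · Z') · W) + (((X' · Y) · Z') · W)) + (((X' · Y) · Z) · W)) + (((X · Y') · Z') · W))'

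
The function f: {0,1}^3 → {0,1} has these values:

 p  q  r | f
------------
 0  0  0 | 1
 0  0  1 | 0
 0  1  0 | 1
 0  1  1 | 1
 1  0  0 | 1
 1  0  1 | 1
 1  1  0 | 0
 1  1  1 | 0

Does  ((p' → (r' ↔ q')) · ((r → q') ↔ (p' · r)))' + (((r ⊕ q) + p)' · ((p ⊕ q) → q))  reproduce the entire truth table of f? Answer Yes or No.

No

Check the formula against f row by row:
  p=0, q=0, r=0: formula gives 1, f = 1 ✓
  p=0, q=0, r=1: formula gives 1, but f = 0 ✗
Row (0,0,1) is a counterexample, so the formula is not equivalent to f.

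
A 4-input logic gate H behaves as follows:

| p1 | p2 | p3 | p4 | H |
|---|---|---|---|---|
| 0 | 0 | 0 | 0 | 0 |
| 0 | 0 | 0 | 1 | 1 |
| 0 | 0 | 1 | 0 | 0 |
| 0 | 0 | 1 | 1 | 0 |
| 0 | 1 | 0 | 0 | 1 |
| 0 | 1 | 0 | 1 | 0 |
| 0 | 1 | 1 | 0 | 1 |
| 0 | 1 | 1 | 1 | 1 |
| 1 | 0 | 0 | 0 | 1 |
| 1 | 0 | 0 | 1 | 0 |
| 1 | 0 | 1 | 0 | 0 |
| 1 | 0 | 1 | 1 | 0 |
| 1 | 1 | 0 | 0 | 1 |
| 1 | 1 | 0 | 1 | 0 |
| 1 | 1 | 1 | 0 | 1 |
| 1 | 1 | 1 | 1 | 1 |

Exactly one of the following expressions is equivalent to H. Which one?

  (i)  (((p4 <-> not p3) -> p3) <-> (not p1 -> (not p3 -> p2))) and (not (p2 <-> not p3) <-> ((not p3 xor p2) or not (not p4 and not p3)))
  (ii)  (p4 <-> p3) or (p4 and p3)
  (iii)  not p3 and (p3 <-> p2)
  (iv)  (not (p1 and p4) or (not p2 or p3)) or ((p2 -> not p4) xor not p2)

i

(ii) disagrees with H on (0,0,0,0) (formula → 1, table → 0); rule it out.
(iii) disagrees with H on (0,0,0,0) (formula → 1, table → 0); rule it out.
(iv) disagrees with H on (0,0,0,0) (formula → 1, table → 0); rule it out.
That leaves (i). Evaluating it on every row reproduces the table of H exactly.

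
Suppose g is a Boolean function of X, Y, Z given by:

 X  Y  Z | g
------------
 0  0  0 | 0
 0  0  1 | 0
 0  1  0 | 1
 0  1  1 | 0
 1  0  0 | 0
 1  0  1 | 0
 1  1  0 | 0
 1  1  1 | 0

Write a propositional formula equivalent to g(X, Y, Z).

Only row (0,1,0) gives 1. That row's minterm ¬X·Y·¬Z is g directly.

g(X, Y, Z) = (~X & Y) & ~Z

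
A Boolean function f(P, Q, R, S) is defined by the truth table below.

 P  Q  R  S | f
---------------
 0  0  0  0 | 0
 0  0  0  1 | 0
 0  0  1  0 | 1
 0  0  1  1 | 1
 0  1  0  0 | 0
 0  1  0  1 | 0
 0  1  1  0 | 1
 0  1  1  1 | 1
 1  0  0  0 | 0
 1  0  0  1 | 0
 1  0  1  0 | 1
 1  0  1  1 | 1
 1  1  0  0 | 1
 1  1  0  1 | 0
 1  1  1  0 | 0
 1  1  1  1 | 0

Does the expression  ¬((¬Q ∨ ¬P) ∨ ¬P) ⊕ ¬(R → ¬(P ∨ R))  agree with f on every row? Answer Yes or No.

No

Check the formula against f row by row:
  P=0, Q=0, R=0, S=0: formula gives 0, f = 0 ✓
  P=0, Q=0, R=0, S=1: formula gives 0, f = 0 ✓
  P=0, Q=0, R=1, S=0: formula gives 1, f = 1 ✓
  P=0, Q=0, R=1, S=1: formula gives 1, f = 1 ✓
  …
  P=1, Q=1, R=0, S=1: formula gives 1, but f = 0 ✗
A single disagreement suffices: at (1,1,0,1) they differ, so the formula does not compute f.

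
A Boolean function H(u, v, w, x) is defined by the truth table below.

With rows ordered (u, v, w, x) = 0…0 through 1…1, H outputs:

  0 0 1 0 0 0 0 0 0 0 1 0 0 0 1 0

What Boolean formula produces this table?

H(u, v, w, x) = ((((not u and not v) and w) and not x) or (((u and not v) and w) and not x)) or (((u and v) and w) and not x)

H=1 on 3 inputs: (0,0,1,0), (1,0,1,0), (1,1,1,0). Reading each as a conjunction of literals (¬u·¬v·w·¬x, u·¬v·w·¬x, u·v·w·¬x) and taking the OR gives the canonical DNF.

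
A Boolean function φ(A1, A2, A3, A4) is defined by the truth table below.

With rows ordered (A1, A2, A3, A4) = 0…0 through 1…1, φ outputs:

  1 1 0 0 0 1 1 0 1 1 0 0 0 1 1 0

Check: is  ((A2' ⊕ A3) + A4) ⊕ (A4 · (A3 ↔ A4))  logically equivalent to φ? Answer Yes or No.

Yes

Test each input against both φ and the formula:
  A1=0, A2=0, A3=0, A4=0: formula gives 1, φ = 1 ✓
  A1=0, A2=0, A3=0, A4=1: formula gives 1, φ = 1 ✓
  A1=0, A2=0, A3=1, A4=0: formula gives 0, φ = 0 ✓
  A1=0, A2=0, A3=1, A4=1: formula gives 0, φ = 0 ✓
  … (the remaining 12 rows also agree.)
All 16 rows match — the expression computes φ exactly.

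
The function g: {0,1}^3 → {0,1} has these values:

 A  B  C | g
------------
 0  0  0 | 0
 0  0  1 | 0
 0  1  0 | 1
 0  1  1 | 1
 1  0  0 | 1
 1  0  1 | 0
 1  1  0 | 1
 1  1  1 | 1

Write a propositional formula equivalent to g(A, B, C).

There are just 3 zero rows: (0,0,0), (0,0,1), (1,0,1). Their minterms are ¬A·¬B·¬C, ¬A·¬B·C, A·¬B·C; the OR of those covers precisely the 0-outputs, and negating it yields g.

g(A, B, C) = ¬((((¬A ∧ ¬B) ∧ ¬C) ∨ ((¬A ∧ ¬B) ∧ C)) ∨ ((A ∧ ¬B) ∧ C))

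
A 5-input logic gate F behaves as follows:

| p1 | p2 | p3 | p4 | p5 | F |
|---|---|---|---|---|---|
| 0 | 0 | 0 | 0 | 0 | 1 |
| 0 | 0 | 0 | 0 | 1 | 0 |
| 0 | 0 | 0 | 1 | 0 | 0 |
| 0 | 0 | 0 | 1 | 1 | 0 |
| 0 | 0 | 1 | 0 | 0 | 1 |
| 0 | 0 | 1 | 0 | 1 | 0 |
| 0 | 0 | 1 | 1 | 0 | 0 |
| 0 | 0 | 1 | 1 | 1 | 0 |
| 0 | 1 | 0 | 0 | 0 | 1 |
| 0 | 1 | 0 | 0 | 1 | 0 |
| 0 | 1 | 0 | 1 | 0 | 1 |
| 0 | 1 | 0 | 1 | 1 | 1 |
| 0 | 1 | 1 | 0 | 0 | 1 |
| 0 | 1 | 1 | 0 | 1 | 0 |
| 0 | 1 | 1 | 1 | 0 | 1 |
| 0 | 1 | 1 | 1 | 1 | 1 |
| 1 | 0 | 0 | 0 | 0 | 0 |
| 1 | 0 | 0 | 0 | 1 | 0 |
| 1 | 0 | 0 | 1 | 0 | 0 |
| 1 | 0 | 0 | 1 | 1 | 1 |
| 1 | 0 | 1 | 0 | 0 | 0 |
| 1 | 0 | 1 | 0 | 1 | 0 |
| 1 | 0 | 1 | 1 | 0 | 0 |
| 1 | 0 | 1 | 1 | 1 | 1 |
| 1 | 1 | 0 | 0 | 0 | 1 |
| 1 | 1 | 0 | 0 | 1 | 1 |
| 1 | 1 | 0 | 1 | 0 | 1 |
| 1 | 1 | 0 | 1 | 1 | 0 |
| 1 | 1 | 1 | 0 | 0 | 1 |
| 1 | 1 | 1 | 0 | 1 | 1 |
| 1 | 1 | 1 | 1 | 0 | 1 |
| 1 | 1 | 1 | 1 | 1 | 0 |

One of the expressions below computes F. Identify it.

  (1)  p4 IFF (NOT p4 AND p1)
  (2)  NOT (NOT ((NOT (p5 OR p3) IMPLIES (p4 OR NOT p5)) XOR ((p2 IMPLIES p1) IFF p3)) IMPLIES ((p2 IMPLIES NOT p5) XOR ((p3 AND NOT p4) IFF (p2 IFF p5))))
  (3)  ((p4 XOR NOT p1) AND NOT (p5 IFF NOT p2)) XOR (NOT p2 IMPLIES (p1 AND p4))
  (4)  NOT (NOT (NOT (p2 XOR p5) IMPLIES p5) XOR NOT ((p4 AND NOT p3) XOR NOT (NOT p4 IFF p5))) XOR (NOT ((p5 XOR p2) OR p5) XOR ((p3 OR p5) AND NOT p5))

3

(1): at (0,0,0,0,1) it gives 1, but F = 0 — eliminated.
(2): at (0,0,0,0,0) it gives 0, but F = 1 — eliminated.
(4): at (0,0,0,1,0) it gives 1, but F = 0 — eliminated.
That leaves (3). Evaluating it on every row reproduces the table of F exactly.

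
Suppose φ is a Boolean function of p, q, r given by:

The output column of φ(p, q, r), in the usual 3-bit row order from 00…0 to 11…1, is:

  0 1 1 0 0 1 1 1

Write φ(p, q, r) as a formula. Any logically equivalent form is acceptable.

There are just 3 zero rows: (0,0,0), (0,1,1), (1,0,0). Their minterms are ¬p·¬q·¬r, ¬p·q·r, p·¬q·¬r; the OR of those covers precisely the 0-outputs, and negating it yields φ.

φ(p, q, r) = not ((((not p and not q) and not r) or ((not p and q) and r)) or ((p and not q) and not r))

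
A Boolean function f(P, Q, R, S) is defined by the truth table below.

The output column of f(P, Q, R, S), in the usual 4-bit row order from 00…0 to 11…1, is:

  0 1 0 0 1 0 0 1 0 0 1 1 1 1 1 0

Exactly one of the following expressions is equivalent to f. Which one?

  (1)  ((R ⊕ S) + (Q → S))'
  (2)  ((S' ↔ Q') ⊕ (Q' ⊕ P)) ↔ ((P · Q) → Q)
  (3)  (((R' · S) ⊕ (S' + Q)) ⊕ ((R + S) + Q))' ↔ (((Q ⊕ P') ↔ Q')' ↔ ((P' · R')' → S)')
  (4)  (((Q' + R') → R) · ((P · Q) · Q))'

(1) disagrees with f on (0,0,0,1) (formula → 0, table → 1); rule it out.
(2) disagrees with f on (0,0,1,1) (formula → 1, table → 0); rule it out.
(4) disagrees with f on (0,0,0,0) (formula → 1, table → 0); rule it out.
Only (3) survives; checking it on all 16 rows confirms it matches f.

3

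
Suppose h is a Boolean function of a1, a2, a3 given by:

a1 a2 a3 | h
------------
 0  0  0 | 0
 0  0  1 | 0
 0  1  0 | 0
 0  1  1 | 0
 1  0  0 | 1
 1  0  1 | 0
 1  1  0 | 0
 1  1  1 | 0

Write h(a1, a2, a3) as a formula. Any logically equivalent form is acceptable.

h(a1, a2, a3) = (a1 ∧ ¬a2) ∧ ¬a3

h is 1 on exactly one input, (1,0,0), whose minterm is a1·¬a2·¬a3. So h is just that conjunction.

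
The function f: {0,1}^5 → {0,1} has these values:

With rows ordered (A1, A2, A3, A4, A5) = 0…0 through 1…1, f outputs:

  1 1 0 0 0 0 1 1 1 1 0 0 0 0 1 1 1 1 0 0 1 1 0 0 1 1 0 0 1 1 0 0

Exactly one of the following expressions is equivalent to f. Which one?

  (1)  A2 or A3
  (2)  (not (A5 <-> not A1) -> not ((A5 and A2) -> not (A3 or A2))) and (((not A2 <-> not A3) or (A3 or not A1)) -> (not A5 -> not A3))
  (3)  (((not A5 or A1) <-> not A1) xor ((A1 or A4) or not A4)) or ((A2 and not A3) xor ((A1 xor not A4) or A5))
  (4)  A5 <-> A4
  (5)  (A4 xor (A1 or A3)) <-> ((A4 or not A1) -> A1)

5

(1) fails at (0,0,0,0,0): the formula yields 0, f is 1.
(2) fails at (0,0,0,0,0): the formula yields 0, f is 1.
(3) fails at (0,0,0,1,1): the formula yields 1, f is 0.
(4) fails at (0,0,0,0,1): the formula yields 0, f is 1.
That leaves (5). Evaluating it on every row reproduces the table of f exactly.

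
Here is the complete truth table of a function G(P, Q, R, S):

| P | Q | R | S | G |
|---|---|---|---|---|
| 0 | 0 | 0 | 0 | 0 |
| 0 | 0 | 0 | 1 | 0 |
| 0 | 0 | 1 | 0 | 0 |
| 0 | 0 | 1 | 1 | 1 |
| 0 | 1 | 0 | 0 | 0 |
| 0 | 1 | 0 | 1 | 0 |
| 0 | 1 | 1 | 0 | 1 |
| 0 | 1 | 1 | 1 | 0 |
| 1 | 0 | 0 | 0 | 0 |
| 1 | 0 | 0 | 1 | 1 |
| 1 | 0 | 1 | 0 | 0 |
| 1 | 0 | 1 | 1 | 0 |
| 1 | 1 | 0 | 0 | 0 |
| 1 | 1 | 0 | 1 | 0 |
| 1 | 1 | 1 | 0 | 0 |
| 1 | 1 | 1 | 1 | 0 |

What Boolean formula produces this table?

The 1-rows are (0,0,1,1), (0,1,1,0), (1,0,0,1). Each contributes one minterm — ¬P·¬Q·R·S; ¬P·Q·R·¬S; P·¬Q·¬R·S — and their disjunction is a sum-of-products form of G.

G(P, Q, R, S) = ((((P' · Q') · R) · S) + (((P' · Q) · R) · S')) + (((P · Q') · R') · S)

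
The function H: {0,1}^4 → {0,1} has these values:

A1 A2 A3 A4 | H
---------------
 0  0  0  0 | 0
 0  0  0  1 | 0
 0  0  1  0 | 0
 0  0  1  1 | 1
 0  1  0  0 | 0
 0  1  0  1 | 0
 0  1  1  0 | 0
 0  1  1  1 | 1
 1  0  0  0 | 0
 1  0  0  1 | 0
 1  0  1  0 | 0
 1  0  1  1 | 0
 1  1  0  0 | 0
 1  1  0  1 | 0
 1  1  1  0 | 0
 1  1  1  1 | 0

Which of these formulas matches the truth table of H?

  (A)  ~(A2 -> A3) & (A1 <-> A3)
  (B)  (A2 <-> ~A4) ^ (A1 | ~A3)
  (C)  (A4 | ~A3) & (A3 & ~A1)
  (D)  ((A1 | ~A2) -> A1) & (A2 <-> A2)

(A) disagrees with H on (0,0,1,1) (formula → 0, table → 1); rule it out.
(B) disagrees with H on (0,0,0,0) (formula → 1, table → 0); rule it out.
(D) disagrees with H on (0,0,1,1) (formula → 0, table → 1); rule it out.
That leaves (C). Evaluating it on every row reproduces the table of H exactly.

C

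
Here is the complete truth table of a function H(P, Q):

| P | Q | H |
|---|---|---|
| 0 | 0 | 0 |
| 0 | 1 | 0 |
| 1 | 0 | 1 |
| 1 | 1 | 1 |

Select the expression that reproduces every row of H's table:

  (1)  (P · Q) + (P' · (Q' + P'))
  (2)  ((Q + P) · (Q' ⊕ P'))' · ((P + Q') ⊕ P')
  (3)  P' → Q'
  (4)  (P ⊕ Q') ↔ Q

(1) disagrees with H on (0,0) (formula → 1, table → 0); rule it out.
(2) disagrees with H on (1,0) (formula → 0, table → 1); rule it out.
(3) disagrees with H on (0,0) (formula → 1, table → 0); rule it out.
(4) is the remaining candidate, and it agrees with H on all 4 inputs.

4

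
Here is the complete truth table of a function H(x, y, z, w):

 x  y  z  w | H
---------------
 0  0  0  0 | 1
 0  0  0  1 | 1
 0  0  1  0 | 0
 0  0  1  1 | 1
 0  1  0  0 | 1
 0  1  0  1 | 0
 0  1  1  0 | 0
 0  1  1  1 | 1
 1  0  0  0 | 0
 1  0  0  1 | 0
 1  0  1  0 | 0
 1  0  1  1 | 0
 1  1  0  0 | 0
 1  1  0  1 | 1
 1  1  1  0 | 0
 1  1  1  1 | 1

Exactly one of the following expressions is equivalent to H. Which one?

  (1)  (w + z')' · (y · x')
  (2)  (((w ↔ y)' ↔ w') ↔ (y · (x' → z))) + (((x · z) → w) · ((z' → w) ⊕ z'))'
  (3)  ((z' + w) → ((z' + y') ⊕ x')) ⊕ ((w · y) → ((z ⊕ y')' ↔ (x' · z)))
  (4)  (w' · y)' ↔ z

3

(1) disagrees with H on (0,0,0,0) (formula → 0, table → 1); rule it out.
(2) disagrees with H on (0,0,1,0) (formula → 1, table → 0); rule it out.
(4) disagrees with H on (0,0,0,0) (formula → 0, table → 1); rule it out.
Only (3) survives; checking it on all 16 rows confirms it matches H.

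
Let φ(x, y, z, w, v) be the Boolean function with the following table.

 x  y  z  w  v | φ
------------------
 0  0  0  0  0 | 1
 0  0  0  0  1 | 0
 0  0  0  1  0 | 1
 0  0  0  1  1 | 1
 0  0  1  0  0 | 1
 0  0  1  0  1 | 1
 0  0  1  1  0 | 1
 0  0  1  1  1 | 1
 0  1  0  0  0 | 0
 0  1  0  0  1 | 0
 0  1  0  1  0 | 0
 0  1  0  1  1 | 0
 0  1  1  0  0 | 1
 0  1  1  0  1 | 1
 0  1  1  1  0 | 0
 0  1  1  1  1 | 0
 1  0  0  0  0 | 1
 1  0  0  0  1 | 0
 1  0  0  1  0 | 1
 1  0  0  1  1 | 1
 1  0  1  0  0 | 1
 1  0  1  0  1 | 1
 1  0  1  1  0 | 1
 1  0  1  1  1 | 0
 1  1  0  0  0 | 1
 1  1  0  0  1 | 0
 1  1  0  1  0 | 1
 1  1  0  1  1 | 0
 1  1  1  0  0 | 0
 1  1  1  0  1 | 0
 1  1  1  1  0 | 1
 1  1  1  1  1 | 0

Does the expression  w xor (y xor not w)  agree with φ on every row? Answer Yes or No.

Check the formula against φ row by row:
  x=0, y=0, z=0, w=0, v=0: formula gives 1, φ = 1 ✓
  x=0, y=0, z=0, w=0, v=1: formula gives 1, but φ = 0 ✗
A single disagreement suffices: at (0,0,0,0,1) they differ, so the formula does not compute φ.

No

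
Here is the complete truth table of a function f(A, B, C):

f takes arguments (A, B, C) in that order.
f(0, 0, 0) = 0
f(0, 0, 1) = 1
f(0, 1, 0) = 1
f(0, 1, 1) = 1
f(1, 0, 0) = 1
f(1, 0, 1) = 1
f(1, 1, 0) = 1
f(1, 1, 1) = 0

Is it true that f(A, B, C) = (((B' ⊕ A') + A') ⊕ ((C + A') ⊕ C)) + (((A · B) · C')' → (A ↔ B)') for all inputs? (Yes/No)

Test each input against both f and the formula:
  A=0, B=0, C=0: formula gives 0, f = 0 ✓
  A=0, B=0, C=1: formula gives 1, f = 1 ✓
  A=0, B=1, C=0: formula gives 1, f = 1 ✓
  A=0, B=1, C=1: formula gives 1, f = 1 ✓
  A=1, B=0, C=0: formula gives 1, f = 1 ✓
  …and likewise for the remaining 3 rows.
Every row agrees, so the formula is equivalent.

Yes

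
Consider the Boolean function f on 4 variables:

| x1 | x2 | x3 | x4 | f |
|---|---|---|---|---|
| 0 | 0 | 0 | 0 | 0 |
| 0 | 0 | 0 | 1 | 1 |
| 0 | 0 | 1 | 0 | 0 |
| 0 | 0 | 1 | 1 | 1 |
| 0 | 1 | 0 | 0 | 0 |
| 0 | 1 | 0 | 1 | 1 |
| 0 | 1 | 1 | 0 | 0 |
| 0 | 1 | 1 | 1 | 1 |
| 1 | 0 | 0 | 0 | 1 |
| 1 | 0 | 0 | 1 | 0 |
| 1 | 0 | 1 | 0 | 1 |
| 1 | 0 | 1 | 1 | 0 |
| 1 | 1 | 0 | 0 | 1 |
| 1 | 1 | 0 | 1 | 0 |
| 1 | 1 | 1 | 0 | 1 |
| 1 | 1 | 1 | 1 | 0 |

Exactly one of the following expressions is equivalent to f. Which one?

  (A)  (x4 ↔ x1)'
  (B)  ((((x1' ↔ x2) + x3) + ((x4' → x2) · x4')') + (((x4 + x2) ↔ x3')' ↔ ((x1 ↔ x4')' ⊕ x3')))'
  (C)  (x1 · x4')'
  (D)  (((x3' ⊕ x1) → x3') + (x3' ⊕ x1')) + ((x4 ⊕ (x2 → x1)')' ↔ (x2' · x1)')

(B) disagrees with f on (0,0,0,1) (formula → 0, table → 1); rule it out.
(C) disagrees with f on (0,0,0,0) (formula → 1, table → 0); rule it out.
(D) disagrees with f on (0,0,0,0) (formula → 1, table → 0); rule it out.
Only (A) survives; checking it on all 16 rows confirms it matches f.

A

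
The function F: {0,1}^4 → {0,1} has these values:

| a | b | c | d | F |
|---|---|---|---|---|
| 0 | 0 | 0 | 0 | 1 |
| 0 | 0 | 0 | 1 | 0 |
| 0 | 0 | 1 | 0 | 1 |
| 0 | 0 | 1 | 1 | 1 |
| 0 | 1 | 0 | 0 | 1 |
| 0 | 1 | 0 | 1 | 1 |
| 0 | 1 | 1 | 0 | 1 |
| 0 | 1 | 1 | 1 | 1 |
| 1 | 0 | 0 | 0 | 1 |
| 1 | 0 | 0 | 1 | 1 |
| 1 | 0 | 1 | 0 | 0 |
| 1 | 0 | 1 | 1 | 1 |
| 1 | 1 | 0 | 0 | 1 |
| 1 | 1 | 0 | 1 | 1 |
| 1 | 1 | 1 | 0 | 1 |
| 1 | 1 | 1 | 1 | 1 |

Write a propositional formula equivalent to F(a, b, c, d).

The 0-rows are (0,0,0,1), (1,0,1,0). Take each as a conjunction (¬a·¬b·¬c·d, a·¬b·c·¬d), form their disjunction, and complement — that gives a formula that is 1 everywhere F is.

F(a, b, c, d) = ((((a' · b') · c') · d) + (((a · b') · c) · d'))'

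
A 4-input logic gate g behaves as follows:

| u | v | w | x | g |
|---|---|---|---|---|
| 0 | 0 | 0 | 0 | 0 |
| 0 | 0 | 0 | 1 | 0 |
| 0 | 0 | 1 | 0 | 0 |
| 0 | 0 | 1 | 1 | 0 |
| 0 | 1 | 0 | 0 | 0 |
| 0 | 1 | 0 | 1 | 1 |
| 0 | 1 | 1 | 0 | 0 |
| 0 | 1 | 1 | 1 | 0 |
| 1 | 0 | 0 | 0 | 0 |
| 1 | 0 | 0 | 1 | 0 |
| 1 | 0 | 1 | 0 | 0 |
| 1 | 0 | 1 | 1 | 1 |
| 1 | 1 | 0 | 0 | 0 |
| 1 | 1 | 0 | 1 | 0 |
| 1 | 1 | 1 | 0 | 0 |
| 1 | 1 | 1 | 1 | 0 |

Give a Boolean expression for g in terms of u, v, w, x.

g=1 on 2 inputs: (0,1,0,1), (1,0,1,1). Reading each as a conjunction of literals (¬u·v·¬w·x, u·¬v·w·x) and taking the OR gives the canonical DNF.

g(u, v, w, x) = (((NOT u AND v) AND NOT w) AND x) OR (((u AND NOT v) AND w) AND x)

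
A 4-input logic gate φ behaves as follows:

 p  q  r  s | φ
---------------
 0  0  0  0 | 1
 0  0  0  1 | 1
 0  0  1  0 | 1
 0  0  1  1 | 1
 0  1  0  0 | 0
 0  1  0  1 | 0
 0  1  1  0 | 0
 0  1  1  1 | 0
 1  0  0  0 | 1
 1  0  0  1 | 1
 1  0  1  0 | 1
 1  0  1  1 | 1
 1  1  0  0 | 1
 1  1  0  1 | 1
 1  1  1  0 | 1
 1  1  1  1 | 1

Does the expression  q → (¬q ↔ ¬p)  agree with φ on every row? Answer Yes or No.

Test each input against both φ and the formula:
  p=0, q=0, r=0, s=0: formula gives 1, φ = 1 ✓
  p=0, q=0, r=0, s=1: formula gives 1, φ = 1 ✓
  p=0, q=0, r=1, s=0: formula gives 1, φ = 1 ✓
  p=0, q=0, r=1, s=1: formula gives 1, φ = 1 ✓
  … (the remaining 12 rows also agree.)
No disagreement on any input; they are logically equivalent.

Yes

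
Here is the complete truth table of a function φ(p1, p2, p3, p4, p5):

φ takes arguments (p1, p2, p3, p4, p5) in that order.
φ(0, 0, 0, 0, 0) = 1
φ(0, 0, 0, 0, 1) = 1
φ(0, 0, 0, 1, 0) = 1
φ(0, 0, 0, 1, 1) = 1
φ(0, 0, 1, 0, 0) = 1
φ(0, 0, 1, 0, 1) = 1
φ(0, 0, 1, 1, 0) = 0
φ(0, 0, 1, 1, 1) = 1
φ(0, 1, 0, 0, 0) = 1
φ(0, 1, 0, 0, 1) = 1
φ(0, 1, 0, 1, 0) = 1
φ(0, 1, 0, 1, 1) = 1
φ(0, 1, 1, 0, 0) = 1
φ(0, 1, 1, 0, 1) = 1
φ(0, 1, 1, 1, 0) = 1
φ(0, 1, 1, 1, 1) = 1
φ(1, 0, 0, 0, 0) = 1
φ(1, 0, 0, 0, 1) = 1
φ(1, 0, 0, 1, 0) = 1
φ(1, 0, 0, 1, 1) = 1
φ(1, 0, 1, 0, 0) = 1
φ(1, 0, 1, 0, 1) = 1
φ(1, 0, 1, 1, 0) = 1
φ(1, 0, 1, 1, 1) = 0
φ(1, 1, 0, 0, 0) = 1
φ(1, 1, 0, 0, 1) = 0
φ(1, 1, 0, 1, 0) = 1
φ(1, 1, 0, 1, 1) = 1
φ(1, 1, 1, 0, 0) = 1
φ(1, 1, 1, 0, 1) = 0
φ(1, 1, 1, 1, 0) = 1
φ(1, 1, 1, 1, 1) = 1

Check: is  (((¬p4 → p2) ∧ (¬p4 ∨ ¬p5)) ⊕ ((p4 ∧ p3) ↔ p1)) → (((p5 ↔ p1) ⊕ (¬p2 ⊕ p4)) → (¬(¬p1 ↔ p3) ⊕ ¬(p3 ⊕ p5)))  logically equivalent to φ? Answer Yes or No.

Yes

Evaluate (((¬p4 → p2) ∧ (¬p4 ∨ ¬p5)) ⊕ ((p4 ∧ p3) ↔ p1)) → (((p5 ↔ p1) ⊕ (¬p2 ⊕ p4)) → (¬(¬p1 ↔ p3) ⊕ ¬(p3 ⊕ p5))) on each row and compare to φ:
  p1=0, p2=0, p3=0, p4=0, p5=0: formula gives 1, φ = 1 ✓
  p1=0, p2=0, p3=0, p4=0, p5=1: formula gives 1, φ = 1 ✓
  p1=0, p2=0, p3=0, p4=1, p5=0: formula gives 1, φ = 1 ✓
  p1=0, p2=0, p3=0, p4=1, p5=1: formula gives 1, φ = 1 ✓
  … (the remaining 28 rows also agree.)
No disagreement on any input; they are logically equivalent.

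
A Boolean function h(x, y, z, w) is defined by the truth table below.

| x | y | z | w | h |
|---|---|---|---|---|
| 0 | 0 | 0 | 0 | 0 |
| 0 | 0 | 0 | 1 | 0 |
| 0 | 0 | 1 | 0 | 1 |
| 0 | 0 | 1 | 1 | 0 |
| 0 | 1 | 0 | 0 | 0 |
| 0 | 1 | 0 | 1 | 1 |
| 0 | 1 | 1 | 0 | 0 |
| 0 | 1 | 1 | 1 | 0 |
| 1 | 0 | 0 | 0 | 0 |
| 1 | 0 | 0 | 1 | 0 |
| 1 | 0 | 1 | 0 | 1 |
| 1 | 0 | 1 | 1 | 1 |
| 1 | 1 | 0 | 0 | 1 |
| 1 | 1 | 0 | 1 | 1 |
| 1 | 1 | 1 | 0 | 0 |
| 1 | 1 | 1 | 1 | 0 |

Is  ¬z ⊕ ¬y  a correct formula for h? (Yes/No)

No

Test each input against both h and the formula:
  x=0, y=0, z=0, w=0: formula gives 0, h = 0 ✓
  x=0, y=0, z=0, w=1: formula gives 0, h = 0 ✓
  x=0, y=0, z=1, w=0: formula gives 1, h = 1 ✓
  x=0, y=0, z=1, w=1: formula gives 1, but h = 0 ✗
Since they disagree at (0,0,1,1), the expression is not a correct formula for h.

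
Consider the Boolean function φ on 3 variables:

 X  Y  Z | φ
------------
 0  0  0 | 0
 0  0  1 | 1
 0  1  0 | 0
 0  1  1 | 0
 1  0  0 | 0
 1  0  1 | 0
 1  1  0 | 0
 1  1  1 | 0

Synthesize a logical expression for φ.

φ is 1 on exactly one input, (0,0,1), whose minterm is ¬X·¬Y·Z. So φ is just that conjunction.

φ(X, Y, Z) = (~X & ~Y) & Z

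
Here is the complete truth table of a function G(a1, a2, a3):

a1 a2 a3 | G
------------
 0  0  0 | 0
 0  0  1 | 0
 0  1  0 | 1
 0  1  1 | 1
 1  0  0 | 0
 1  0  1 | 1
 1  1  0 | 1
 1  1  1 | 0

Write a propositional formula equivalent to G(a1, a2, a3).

G(a1, a2, a3) = ((((NOT a1 AND a2) AND NOT a3) OR ((NOT a1 AND a2) AND a3)) OR ((a1 AND NOT a2) AND a3)) OR ((a1 AND a2) AND NOT a3)

The 1-rows are (0,1,0), (0,1,1), (1,0,1), (1,1,0). Each contributes one minterm — ¬a1·a2·¬a3; ¬a1·a2·a3; a1·¬a2·a3; a1·a2·¬a3 — and their disjunction is a sum-of-products form of G.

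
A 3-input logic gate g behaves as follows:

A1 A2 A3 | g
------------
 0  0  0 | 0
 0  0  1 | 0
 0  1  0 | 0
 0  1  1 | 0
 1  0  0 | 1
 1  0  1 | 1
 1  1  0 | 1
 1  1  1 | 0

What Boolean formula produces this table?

Collect the rows where g=1 — (1,0,0), (1,0,1), (1,1,0) — and write one minterm per row: A1·¬A2·¬A3, A1·¬A2·A3, A1·A2·¬A3. Their union (logical OR) reproduces the table exactly.

g(A1, A2, A3) = (((A1 AND NOT A2) AND NOT A3) OR ((A1 AND NOT A2) AND A3)) OR ((A1 AND A2) AND NOT A3)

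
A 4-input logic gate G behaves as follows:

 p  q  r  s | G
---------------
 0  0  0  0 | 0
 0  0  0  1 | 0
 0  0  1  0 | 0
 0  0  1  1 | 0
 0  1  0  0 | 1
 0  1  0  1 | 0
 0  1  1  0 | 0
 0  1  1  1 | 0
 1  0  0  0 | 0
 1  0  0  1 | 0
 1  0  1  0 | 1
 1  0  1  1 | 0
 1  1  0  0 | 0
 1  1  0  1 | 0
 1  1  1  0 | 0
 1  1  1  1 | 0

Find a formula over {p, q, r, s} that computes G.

G(p, q, r, s) = (((NOT p AND q) AND NOT r) AND NOT s) OR (((p AND NOT q) AND r) AND NOT s)

Collect the rows where G=1 — (0,1,0,0), (1,0,1,0) — and write one minterm per row: ¬p·q·¬r·¬s, p·¬q·r·¬s. Their union (logical OR) reproduces the table exactly.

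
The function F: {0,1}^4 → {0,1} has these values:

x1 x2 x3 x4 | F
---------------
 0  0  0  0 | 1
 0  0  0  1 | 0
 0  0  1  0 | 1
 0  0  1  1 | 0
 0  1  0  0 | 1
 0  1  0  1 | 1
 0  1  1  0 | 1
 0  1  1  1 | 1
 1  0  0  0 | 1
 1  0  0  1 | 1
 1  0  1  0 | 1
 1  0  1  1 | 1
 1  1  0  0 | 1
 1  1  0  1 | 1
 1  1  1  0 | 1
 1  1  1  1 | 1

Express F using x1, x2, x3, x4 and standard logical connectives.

F(x1, x2, x3, x4) = ¬((((¬x1 ∧ ¬x2) ∧ ¬x3) ∧ x4) ∨ (((¬x1 ∧ ¬x2) ∧ x3) ∧ x4))

The 0-rows are (0,0,0,1), (0,0,1,1). Take each as a conjunction (¬x1·¬x2·¬x3·x4, ¬x1·¬x2·x3·x4), form their disjunction, and complement — that gives a formula that is 1 everywhere F is.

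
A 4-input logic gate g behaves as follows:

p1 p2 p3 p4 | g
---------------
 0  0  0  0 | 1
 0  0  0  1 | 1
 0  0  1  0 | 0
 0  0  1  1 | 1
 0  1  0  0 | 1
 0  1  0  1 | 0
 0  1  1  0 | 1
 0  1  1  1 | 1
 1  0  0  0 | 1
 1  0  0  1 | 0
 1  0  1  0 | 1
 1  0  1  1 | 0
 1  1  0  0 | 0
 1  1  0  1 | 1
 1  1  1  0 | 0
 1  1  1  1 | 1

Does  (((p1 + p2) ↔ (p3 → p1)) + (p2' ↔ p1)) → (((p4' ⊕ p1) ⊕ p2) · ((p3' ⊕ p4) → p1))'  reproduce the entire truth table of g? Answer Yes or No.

Evaluate (((p1 + p2) ↔ (p3 → p1)) + (p2' ↔ p1)) → (((p4' ⊕ p1) ⊕ p2) · ((p3' ⊕ p4) → p1))' on each row and compare to g:
  p1=0, p2=0, p3=0, p4=0: formula gives 1, g = 1 ✓
  p1=0, p2=0, p3=0, p4=1: formula gives 1, g = 1 ✓
  p1=0, p2=0, p3=1, p4=0: formula gives 0, g = 0 ✓
  p1=0, p2=0, p3=1, p4=1: formula gives 1, g = 1 ✓
  …and likewise for the remaining 12 rows.
No disagreement on any input; they are logically equivalent.

Yes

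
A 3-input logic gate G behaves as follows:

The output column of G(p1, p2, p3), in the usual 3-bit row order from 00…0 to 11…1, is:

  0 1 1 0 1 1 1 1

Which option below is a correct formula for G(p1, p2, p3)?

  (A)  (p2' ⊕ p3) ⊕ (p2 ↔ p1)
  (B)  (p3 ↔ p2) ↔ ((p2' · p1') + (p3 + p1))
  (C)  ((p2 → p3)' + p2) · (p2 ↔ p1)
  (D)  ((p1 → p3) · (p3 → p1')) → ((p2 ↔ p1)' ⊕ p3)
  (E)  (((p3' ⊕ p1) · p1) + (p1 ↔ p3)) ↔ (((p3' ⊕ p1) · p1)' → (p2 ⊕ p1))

D

(A) disagrees with G on (0,1,0) (formula → 0, table → 1); rule it out.
(B) disagrees with G on (0,0,0) (formula → 1, table → 0); rule it out.
(C) disagrees with G on (0,0,1) (formula → 0, table → 1); rule it out.
(E) disagrees with G on (1,0,0) (formula → 0, table → 1); rule it out.
That leaves (D). Evaluating it on every row reproduces the table of G exactly.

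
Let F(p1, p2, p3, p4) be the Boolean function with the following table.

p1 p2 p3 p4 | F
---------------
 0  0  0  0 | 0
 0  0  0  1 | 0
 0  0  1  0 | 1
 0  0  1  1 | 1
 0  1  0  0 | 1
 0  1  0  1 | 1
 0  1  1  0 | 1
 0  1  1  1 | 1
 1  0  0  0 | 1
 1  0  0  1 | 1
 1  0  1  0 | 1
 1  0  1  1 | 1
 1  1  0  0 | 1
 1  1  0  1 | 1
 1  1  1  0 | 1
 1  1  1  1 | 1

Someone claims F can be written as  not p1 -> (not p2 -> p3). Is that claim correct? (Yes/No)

Check the formula against F row by row:
  p1=0, p2=0, p3=0, p4=0: formula gives 0, F = 0 ✓
  p1=0, p2=0, p3=0, p4=1: formula gives 0, F = 0 ✓
  p1=0, p2=0, p3=1, p4=0: formula gives 1, F = 1 ✓
  p1=0, p2=0, p3=1, p4=1: formula gives 1, F = 1 ✓
  …and likewise for the remaining 12 rows.
No disagreement on any input; they are logically equivalent.

Yes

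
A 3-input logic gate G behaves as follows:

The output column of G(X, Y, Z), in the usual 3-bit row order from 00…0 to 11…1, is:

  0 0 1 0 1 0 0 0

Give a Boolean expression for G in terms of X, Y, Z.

Collect the rows where G=1 — (0,1,0), (1,0,0) — and write one minterm per row: ¬X·Y·¬Z, X·¬Y·¬Z. Their union (logical OR) reproduces the table exactly.

G(X, Y, Z) = ((not X and Y) and not Z) or ((X and not Y) and not Z)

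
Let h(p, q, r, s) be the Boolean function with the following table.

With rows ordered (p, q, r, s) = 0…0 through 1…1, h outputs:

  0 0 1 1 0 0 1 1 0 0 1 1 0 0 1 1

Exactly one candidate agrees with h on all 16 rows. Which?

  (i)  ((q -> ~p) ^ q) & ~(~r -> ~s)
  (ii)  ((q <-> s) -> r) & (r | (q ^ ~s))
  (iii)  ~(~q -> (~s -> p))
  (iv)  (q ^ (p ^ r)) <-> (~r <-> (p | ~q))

ii

(i): at (0,0,0,1) it gives 1, but h = 0 — eliminated.
(iii): at (0,0,0,0) it gives 1, but h = 0 — eliminated.
(iv): at (0,0,1,0) it gives 0, but h = 1 — eliminated.
That leaves (ii). Evaluating it on every row reproduces the table of h exactly.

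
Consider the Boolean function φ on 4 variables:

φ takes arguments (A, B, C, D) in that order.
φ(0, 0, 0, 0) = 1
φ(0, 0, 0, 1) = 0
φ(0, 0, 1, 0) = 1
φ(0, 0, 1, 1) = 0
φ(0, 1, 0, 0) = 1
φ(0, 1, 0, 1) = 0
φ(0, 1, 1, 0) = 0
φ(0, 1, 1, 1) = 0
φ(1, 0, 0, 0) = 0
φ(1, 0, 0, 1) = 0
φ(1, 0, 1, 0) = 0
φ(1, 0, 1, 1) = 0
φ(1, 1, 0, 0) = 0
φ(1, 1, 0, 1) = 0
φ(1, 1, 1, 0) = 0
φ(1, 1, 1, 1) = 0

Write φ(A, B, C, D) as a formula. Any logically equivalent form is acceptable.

φ(A, B, C, D) = ((((NOT A AND NOT B) AND NOT C) AND NOT D) OR (((NOT A AND NOT B) AND C) AND NOT D)) OR (((NOT A AND B) AND NOT C) AND NOT D)

Collect the rows where φ=1 — (0,0,0,0), (0,0,1,0), (0,1,0,0) — and write one minterm per row: ¬A·¬B·¬C·¬D, ¬A·¬B·C·¬D, ¬A·B·¬C·¬D. Their union (logical OR) reproduces the table exactly.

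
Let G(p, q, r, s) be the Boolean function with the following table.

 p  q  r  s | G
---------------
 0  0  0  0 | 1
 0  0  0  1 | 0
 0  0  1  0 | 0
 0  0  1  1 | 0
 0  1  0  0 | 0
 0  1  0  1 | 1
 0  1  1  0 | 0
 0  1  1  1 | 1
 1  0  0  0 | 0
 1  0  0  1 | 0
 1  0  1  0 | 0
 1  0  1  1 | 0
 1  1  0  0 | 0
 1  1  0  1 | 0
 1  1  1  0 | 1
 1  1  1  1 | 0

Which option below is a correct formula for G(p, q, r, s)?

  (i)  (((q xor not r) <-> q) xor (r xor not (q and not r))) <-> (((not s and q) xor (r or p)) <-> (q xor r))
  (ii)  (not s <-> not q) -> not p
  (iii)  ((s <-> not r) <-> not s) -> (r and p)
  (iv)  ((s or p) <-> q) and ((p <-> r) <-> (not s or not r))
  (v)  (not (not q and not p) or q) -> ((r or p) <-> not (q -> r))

(i): at (0,0,0,1) it gives 1, but G = 0 — eliminated.
(ii): at (0,0,0,1) it gives 1, but G = 0 — eliminated.
(iii): at (0,0,0,1) it gives 1, but G = 0 — eliminated.
(v): at (0,0,0,1) it gives 1, but G = 0 — eliminated.
That leaves (iv). Evaluating it on every row reproduces the table of G exactly.

iv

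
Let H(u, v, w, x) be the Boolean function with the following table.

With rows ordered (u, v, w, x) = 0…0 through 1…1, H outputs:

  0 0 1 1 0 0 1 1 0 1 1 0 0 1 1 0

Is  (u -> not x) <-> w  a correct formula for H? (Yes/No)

Yes

Evaluate (u -> not x) <-> w on each row and compare to H:
  u=0, v=0, w=0, x=0: formula gives 0, H = 0 ✓
  u=0, v=0, w=0, x=1: formula gives 0, H = 0 ✓
  u=0, v=0, w=1, x=0: formula gives 1, H = 1 ✓
  u=0, v=0, w=1, x=1: formula gives 1, H = 1 ✓
  … (the remaining 12 rows also agree.)
No disagreement on any input; they are logically equivalent.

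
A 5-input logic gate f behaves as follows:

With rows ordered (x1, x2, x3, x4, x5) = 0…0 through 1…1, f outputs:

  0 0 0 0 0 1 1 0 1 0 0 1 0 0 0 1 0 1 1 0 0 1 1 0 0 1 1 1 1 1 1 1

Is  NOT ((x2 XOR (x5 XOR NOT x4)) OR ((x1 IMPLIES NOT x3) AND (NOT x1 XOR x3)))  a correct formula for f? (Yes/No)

Test each input against both f and the formula:
  x1=0, x2=0, x3=0, x4=0, x5=0: formula gives 0, f = 0 ✓
  x1=0, x2=0, x3=0, x4=0, x5=1: formula gives 0, f = 0 ✓
  x1=0, x2=0, x3=0, x4=1, x5=0: formula gives 0, f = 0 ✓
  x1=0, x2=0, x3=0, x4=1, x5=1: formula gives 0, f = 0 ✓
  …
  x1=0, x2=1, x3=0, x4=0, x5=0: formula gives 0, but f = 1 ✗
Since they disagree at (0,1,0,0,0), the expression is not a correct formula for f.

No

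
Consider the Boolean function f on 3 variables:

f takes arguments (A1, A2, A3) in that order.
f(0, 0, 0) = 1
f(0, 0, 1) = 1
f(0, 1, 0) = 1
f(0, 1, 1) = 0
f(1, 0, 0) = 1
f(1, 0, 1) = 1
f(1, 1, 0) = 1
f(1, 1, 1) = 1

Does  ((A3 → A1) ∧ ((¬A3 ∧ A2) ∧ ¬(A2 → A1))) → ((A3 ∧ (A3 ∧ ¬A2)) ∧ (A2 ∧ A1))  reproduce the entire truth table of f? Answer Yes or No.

Test each input against both f and the formula:
  A1=0, A2=0, A3=0: formula gives 1, f = 1 ✓
  A1=0, A2=0, A3=1: formula gives 1, f = 1 ✓
  A1=0, A2=1, A3=0: formula gives 0, but f = 1 ✗
A single disagreement suffices: at (0,1,0) they differ, so the formula does not compute f.

No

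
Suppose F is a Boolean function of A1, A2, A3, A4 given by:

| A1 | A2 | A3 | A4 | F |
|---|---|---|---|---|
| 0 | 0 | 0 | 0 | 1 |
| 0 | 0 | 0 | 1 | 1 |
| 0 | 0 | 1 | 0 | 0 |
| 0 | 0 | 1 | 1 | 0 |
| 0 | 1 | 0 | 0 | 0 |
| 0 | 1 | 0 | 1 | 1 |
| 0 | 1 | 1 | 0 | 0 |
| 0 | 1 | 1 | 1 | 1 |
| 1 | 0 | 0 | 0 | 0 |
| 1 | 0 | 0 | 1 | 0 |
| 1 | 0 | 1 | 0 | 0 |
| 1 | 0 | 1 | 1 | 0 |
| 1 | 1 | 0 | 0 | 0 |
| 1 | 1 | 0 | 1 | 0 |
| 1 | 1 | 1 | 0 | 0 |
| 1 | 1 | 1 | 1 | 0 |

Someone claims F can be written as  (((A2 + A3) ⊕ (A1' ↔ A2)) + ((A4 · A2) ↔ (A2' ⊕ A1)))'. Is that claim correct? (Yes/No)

Yes

Test each input against both F and the formula:
  A1=0, A2=0, A3=0, A4=0: formula gives 1, F = 1 ✓
  A1=0, A2=0, A3=0, A4=1: formula gives 1, F = 1 ✓
  A1=0, A2=0, A3=1, A4=0: formula gives 0, F = 0 ✓
  A1=0, A2=0, A3=1, A4=1: formula gives 0, F = 0 ✓
  …and likewise for the remaining 12 rows.
All 16 rows match — the expression computes F exactly.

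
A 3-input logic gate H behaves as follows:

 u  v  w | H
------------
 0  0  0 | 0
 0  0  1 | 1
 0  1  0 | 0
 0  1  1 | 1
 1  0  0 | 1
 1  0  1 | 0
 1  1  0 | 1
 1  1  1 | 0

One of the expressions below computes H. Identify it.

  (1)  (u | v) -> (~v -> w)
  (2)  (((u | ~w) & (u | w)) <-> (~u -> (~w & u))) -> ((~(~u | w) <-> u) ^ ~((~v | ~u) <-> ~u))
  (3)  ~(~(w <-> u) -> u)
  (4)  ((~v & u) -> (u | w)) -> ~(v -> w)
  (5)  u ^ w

5

(1): at (0,0,0) it gives 1, but H = 0 — eliminated.
(2): at (0,0,0) it gives 1, but H = 0 — eliminated.
(3): at (1,0,0) it gives 0, but H = 1 — eliminated.
(4): at (0,0,1) it gives 0, but H = 1 — eliminated.
(5) is the remaining candidate, and it agrees with H on all 8 inputs.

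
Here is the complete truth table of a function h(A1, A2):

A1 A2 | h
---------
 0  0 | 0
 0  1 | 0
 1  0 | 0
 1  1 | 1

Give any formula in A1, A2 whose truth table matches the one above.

The output is 1 only when every input is 1 — the AND of all inputs.

h(A1, A2) = A1 · A2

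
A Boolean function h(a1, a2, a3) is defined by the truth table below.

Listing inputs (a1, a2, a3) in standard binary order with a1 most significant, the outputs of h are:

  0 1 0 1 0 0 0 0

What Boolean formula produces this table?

h(a1, a2, a3) = ((not a1 and not a2) and a3) or ((not a1 and a2) and a3)

Collect the rows where h=1 — (0,0,1), (0,1,1) — and write one minterm per row: ¬a1·¬a2·a3, ¬a1·a2·a3. Their union (logical OR) reproduces the table exactly.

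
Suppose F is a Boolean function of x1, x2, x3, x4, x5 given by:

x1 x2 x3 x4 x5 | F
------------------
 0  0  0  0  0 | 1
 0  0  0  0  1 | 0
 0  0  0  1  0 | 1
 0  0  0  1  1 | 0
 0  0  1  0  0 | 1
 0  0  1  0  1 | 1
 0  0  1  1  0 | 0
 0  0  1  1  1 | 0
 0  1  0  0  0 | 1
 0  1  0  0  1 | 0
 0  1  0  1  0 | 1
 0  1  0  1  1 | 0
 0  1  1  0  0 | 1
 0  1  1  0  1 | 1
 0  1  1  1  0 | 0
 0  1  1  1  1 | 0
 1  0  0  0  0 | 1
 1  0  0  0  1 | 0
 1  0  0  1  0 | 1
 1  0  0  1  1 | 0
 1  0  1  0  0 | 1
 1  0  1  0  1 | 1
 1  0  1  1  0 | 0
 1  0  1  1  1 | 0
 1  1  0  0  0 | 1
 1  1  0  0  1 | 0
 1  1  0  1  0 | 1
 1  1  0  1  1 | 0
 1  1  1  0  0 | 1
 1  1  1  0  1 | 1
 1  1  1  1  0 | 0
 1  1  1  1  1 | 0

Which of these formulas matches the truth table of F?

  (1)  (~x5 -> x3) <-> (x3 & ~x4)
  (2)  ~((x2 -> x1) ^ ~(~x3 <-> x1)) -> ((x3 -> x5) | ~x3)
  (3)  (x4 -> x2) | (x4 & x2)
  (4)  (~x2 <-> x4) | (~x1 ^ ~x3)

(2) fails at (0,0,0,0,1): the formula yields 1, F is 0.
(3) fails at (0,0,0,0,1): the formula yields 1, F is 0.
(4) fails at (0,0,0,0,0): the formula yields 0, F is 1.
(1) is the remaining candidate, and it agrees with F on all 32 inputs.

1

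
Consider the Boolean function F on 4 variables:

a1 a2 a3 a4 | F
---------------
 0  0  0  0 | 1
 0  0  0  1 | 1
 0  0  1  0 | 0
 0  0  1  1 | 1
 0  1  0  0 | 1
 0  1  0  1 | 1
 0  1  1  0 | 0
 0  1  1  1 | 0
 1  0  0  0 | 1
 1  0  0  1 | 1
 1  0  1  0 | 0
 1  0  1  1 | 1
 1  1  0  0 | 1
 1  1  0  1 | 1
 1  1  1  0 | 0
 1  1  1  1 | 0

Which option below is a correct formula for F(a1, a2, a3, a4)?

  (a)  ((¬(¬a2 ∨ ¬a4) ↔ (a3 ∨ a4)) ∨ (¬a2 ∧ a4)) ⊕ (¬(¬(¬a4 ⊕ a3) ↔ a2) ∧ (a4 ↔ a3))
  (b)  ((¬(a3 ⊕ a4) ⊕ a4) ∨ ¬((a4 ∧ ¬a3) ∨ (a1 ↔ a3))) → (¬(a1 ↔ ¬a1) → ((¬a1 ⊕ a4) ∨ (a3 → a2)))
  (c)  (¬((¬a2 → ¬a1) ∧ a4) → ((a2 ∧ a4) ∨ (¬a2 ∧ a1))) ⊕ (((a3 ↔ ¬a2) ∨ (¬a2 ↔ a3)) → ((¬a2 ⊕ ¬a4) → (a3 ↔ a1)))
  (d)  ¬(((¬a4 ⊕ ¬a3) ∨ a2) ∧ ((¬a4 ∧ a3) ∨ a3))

(a) fails at (0,1,0,0): the formula yields 0, F is 1.
(b) fails at (0,0,1,0): the formula yields 1, F is 0.
(c) fails at (0,0,0,1): the formula yields 0, F is 1.
Only (d) survives; checking it on all 16 rows confirms it matches F.

d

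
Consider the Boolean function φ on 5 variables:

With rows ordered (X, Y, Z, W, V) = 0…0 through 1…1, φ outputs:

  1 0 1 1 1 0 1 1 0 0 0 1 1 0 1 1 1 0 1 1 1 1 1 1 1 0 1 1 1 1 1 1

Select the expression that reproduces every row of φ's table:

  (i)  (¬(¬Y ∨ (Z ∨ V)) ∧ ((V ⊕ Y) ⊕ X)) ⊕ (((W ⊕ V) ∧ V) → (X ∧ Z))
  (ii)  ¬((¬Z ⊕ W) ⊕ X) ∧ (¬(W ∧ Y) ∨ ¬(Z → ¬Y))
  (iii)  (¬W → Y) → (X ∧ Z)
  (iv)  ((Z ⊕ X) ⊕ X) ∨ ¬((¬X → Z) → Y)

(ii) disagrees with φ on (0,0,0,0,0) (formula → 0, table → 1); rule it out.
(iii) disagrees with φ on (0,0,0,0,1) (formula → 1, table → 0); rule it out.
(iv) disagrees with φ on (0,0,0,0,0) (formula → 0, table → 1); rule it out.
That leaves (i). Evaluating it on every row reproduces the table of φ exactly.

i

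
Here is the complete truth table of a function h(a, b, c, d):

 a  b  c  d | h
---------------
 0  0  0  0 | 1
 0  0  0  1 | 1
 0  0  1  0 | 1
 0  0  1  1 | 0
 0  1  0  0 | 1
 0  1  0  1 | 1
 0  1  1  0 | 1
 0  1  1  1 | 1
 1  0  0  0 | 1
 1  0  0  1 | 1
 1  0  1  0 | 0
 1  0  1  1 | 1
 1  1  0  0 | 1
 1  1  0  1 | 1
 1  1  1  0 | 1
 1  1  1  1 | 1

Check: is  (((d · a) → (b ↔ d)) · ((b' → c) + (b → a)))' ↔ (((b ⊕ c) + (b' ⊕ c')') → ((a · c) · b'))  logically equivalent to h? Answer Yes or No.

Evaluate (((d · a) → (b ↔ d)) · ((b' → c) + (b → a)))' ↔ (((b ⊕ c) + (b' ⊕ c')') → ((a · c) · b')) on each row and compare to h:
  a=0, b=0, c=0, d=0: formula gives 1, h = 1 ✓
  a=0, b=0, c=0, d=1: formula gives 1, h = 1 ✓
  a=0, b=0, c=1, d=0: formula gives 1, h = 1 ✓
  a=0, b=0, c=1, d=1: formula gives 1, but h = 0 ✗
Row (0,0,1,1) is a counterexample, so the formula is not equivalent to h.

No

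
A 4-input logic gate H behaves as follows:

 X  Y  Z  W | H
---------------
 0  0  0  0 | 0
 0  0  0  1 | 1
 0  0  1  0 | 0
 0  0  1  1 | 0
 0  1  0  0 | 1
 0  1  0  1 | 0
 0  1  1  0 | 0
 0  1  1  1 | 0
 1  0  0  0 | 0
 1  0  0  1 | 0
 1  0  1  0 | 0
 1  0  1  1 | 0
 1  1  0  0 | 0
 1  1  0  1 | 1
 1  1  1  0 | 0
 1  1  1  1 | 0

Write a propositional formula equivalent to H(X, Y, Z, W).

Collect the rows where H=1 — (0,0,0,1), (0,1,0,0), (1,1,0,1) — and write one minterm per row: ¬X·¬Y·¬Z·W, ¬X·Y·¬Z·¬W, X·Y·¬Z·W. Their union (logical OR) reproduces the table exactly.

H(X, Y, Z, W) = ((((NOT X AND NOT Y) AND NOT Z) AND W) OR (((NOT X AND Y) AND NOT Z) AND NOT W)) OR (((X AND Y) AND NOT Z) AND W)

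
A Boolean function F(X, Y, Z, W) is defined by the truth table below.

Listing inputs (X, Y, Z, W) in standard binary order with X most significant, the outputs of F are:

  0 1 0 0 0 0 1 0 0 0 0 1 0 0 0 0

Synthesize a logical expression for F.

F(X, Y, Z, W) = ((((~X & ~Y) & ~Z) & W) | (((~X & Y) & Z) & ~W)) | (((X & ~Y) & Z) & W)

F=1 on 3 inputs: (0,0,0,1), (0,1,1,0), (1,0,1,1). Reading each as a conjunction of literals (¬X·¬Y·¬Z·W, ¬X·Y·Z·¬W, X·¬Y·Z·W) and taking the OR gives the canonical DNF.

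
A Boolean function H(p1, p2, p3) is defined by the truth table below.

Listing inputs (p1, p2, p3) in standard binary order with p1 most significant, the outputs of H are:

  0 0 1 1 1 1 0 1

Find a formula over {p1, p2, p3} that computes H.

H(p1, p2, p3) = NOT ((((NOT p1 AND NOT p2) AND NOT p3) OR ((NOT p1 AND NOT p2) AND p3)) OR ((p1 AND p2) AND NOT p3))

H is 0 on only 3 rows — (0,0,0), (0,0,1), (1,1,0). Writing each as a minterm (¬p1·¬p2·¬p3, ¬p1·¬p2·p3, p1·p2·¬p3) and OR-ing them characterizes exactly where H=0, so H is the negation of that disjunction.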